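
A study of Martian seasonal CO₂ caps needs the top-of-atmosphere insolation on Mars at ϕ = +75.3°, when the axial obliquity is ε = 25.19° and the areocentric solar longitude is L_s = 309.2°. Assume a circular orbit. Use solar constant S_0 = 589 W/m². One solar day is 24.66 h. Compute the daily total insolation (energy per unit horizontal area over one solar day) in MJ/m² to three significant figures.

sin δ = sin 25.19° × sin 309.2° = -0.32983, so δ = -19.259°.
cos h₀ = −tan(+75.3°) tan(-19.259°) = 1.3318 ≥ 1 ⇒ polar night, h₀ = 0 and Q̄ = 0.
Daily total = Q̄ × 24.66 h × 3600 s/h = 0.00 MJ/m².

0.00 MJ/m²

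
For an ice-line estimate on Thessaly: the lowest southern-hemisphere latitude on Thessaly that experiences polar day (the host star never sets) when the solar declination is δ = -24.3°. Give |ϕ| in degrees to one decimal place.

Polar day requires cos h₀ = −tan ϕ tan δ ≤ −1, i.e. tan ϕ tan δ ≥ 1.
The boundary is |tan ϕ| · |tan δ| = 1, so |ϕ| = 90° − |δ| = 90° − 24.3° = 65.7° in the southern hemisphere.

|ϕ| = 65.7°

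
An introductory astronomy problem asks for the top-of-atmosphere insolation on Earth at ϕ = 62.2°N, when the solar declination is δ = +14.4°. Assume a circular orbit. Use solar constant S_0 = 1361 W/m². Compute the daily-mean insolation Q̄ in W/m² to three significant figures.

cos h₀ = −tan(+62.2°) tan(+14.400°) = -0.4870, h₀ = 2.0794 rad.
Bracket: h₀ sin ϕ sin δ + cos ϕ cos δ sin h₀ = 2.0794×0.88458×0.24869 + 0.46639×0.96858×0.87341 = 0.457439 + 0.394551 = 0.851990.
Q̄ = (S_0/π) × [bracket] = (1361/π) × 0.851990 = 369.1 W/m².

Q̄ ≈ 369 W/m²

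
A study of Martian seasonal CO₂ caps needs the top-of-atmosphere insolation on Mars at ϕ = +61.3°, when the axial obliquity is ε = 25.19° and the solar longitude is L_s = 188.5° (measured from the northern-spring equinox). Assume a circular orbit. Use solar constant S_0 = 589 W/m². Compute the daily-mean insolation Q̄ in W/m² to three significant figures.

Solar declination: sin δ = sin ε · sin L_s = sin 25.19° × sin 188.5° = -0.06291, so δ = -3.607°.
cos h₀ = −tan(+61.3°) tan(-3.607°) = 0.1151, h₀ = 1.4554 rad.
Bracket: h₀ sin ϕ sin δ + cos ϕ cos δ sin h₀ = 1.4554×0.87715×-0.06291 + 0.48022×0.99802×0.99335 = -0.080311 + 0.476082 = 0.395771.
Q̄ = (S_0/π) × [bracket] = (589/π) × 0.395771 = 74.20 W/m².

Q̄ ≈ 74.2 W/m²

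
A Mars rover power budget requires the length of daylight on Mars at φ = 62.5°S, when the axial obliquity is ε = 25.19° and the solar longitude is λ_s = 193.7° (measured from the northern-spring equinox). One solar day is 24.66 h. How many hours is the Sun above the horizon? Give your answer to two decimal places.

Solar declination: sin δ = sin ε · sin λ_s = sin 25.19° × sin 193.7° = -0.10080, so δ = -5.785°.
cos H₀ = −tan φ · tan δ = −tan(-62.5°) × tan(-5.785°) = -0.1946, so H₀ = 1.7667 rad = 101.22°.
Daylight = 2H₀/(2π) × 24.66 h = (1.7667/π) × 24.66 = 13.87 h.

13.87 h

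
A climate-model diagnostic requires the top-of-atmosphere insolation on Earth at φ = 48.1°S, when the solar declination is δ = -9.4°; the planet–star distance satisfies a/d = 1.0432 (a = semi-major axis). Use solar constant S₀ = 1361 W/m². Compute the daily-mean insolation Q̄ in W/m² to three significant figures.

Q̄ ≈ 406 W/m²

cos H₀ = −tan(-48.1°) tan(-9.400°) = -0.1845, H₀ = 1.7564 rad.
Bracket: H₀ sin φ sin δ + cos φ cos δ sin H₀ = 1.7564×-0.74431×-0.16333 + 0.66783×0.98657×0.98283 = 0.213522 + 0.647548 = 0.861070.
Inverse-square distance factor (a/d)² = 1.0432² = 1.088266.
Q̄ = (S₀/π) × 1.088266 × [bracket] = (1361/π) × 1.088266 × 0.861070 = 406.0 W/m².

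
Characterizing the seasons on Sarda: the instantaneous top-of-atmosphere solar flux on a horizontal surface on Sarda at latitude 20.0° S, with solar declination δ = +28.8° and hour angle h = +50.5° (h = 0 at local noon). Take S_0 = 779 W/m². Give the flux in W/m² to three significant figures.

280 W/m²

cos θ_z = sin ϕ sin δ + cos ϕ cos δ cos h = -0.164769 + 0.523784 = 0.359015.
Flux = S_0 · cos θ_z = 779 × 0.359015 = 279.7 W/m².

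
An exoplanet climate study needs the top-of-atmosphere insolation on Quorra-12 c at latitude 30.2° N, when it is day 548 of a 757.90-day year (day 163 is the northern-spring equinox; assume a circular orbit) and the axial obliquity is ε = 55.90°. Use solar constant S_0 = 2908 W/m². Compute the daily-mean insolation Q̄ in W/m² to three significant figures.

Solar longitude: L_s = 360° × (548 − 163)/757.90 = 182.874°.
sin δ = sin 55.90° × sin 182.874° = -0.04151, so δ = -2.379°.
cos h₀ = −tan(+30.2°) tan(-2.379°) = 0.0242, h₀ = 1.5466 rad.
Bracket: h₀ sin ϕ sin δ + cos ϕ cos δ sin h₀ = 1.5466×0.50302×-0.04151 + 0.86427×0.99914×0.99971 = -0.032294 + 0.863276 = 0.830982.
Q̄ = (S_0/π) × [bracket] = (2908/π) × 0.830982 = 769.2 W/m².

Q̄ ≈ 769 W/m²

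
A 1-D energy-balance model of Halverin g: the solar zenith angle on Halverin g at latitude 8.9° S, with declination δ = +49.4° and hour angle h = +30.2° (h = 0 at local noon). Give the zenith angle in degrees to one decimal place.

cos θ_z = sin ϕ sin δ + cos ϕ cos δ cos h = -0.117467 + 0.555676 = 0.438209.
θ_z = arccos(0.438209) = 64.0°.

θ_z = 64.0°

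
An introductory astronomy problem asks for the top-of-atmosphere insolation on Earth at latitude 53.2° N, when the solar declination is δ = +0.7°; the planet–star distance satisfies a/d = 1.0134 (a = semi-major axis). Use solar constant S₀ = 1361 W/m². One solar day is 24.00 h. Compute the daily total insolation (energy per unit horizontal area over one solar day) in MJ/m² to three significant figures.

cos H₀ = −tan(+53.2°) tan(+0.700°) = -0.0163, H₀ = 1.5871 rad.
Bracket: H₀ sin φ sin δ + cos φ cos δ sin H₀ = 1.5871×0.80073×0.01222 + 0.59902×0.99993×0.99987 = 0.015530 + 0.598900 = 0.614430.
Inverse-square distance factor (a/d)² = 1.0134² = 1.026980.
Q̄ = (S₀/π) × 1.026980 × [bracket] = (1361/π) × 1.026980 × 0.614430 = 273.36 W/m².
Daily total = Q̄ × 24.00 h × 3600 s/h = 273.36 × 24.00 × 3600 / 10⁶ = 23.62 MJ/m².

23.6 MJ/m²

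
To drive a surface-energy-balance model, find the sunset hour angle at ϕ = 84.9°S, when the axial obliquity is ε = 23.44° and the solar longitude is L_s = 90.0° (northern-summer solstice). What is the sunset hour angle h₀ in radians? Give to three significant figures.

h₀ = 0.00 rad

Solar declination: sin δ = sin ε · sin L_s = sin 23.44° × sin 90.0° = 0.39779, so δ = +23.440°.
cos h₀ = −tan ϕ · tan δ = 4.8580 ≥ 1, so the Sun never rises (polar night) and h₀ = 0.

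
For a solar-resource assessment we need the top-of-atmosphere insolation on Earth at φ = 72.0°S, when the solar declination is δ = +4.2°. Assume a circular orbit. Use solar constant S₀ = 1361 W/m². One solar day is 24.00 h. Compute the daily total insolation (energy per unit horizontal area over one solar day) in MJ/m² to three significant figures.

7.74 MJ/m²

cos H₀ = −tan(-72.0°) tan(+4.200°) = 0.2260, H₀ = 1.3428 rad.
Bracket: H₀ sin φ sin δ + cos φ cos δ sin H₀ = 1.3428×-0.95106×0.07324 + 0.30902×0.99731×0.97412 = -0.093534 + 0.300213 = 0.206679.
Q̄ = (S₀/π) × [bracket] = (1361/π) × 0.206679 = 89.537 W/m².
Daily total = Q̄ × 24.00 h × 3600 s/h = 89.537 × 24.00 × 3600 / 10⁶ = 7.736 MJ/m².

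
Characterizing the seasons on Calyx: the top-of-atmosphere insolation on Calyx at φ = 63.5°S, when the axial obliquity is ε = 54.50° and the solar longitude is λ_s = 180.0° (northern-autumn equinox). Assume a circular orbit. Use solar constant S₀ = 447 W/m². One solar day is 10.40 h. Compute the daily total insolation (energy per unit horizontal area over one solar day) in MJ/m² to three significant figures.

Solar declination: sin δ = sin ε · sin λ_s = sin 54.50° × sin 180.0° = 0.00000, so δ = +0.000°.
cos H₀ = −tan(-63.5°) tan(+0.000°) = 0.0000, H₀ = 1.5708 rad.
Bracket: H₀ sin φ sin δ + cos φ cos δ sin H₀ = 1.5708×-0.89493×0.00000 + 0.44620×1.00000×1.00000 = -0.000000 + 0.446200 = 0.446200.
Q̄ = (S₀/π) × [bracket] = (447/π) × 0.446200 = 63.487 W/m².
Daily total = Q̄ × 10.40 h × 3600 s/h = 63.487 × 10.40 × 3600 / 10⁶ = 2.377 MJ/m².

2.38 MJ/m²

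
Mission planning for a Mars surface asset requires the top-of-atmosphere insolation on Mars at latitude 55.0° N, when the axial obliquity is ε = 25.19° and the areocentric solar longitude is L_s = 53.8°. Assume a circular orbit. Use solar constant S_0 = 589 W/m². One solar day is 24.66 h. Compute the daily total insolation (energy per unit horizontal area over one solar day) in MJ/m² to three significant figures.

sin δ = sin 25.19° × sin 53.8° = 0.34346, so δ = +20.088°.
cos h₀ = −tan(+55.0°) tan(+20.088°) = -0.5223, h₀ = 2.1203 rad.
Bracket: h₀ sin ϕ sin δ + cos ϕ cos δ sin h₀ = 2.1203×0.81915×0.34346 + 0.57358×0.93917×0.85277 = 0.596536 + 0.459378 = 1.055914.
Q̄ = (S_0/π) × [bracket] = (589/π) × 1.055914 = 197.97 W/m².
Daily total = Q̄ × 24.66 h × 3600 s/h = 197.97 × 24.66 × 3600 / 10⁶ = 17.57 MJ/m².

17.6 MJ/m²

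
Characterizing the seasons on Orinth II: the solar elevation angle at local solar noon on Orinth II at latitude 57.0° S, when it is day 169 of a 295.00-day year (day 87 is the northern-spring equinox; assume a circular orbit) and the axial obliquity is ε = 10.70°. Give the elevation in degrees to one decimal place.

22.5°

Solar longitude: L_s = 360° × (169 − 87)/295.00 = 100.068°.
sin δ = sin 10.70° × sin 100.068° = 0.18281, so δ = +10.533°.
At local noon the hour angle is zero, so the zenith angle equals |ϕ − δ| = |-57.0° − (+10.533°)| = 67.533°.
Elevation = 90° − 67.533° = 22.5°.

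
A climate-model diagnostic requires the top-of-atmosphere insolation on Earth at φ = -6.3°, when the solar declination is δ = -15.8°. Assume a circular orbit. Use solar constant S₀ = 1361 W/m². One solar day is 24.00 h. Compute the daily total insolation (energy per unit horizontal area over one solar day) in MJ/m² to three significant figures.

cos H₀ = −tan(-6.3°) tan(-15.800°) = -0.0312, H₀ = 1.6020 rad.
Bracket: H₀ sin φ sin δ + cos φ cos δ sin H₀ = 1.6020×-0.10973×-0.27228 + 0.99396×0.96222×0.99951 = 0.047863 + 0.955940 = 1.003803.
Q̄ = (S₀/π) × [bracket] = (1361/π) × 1.003803 = 434.87 W/m².
Daily total = Q̄ × 24.00 h × 3600 s/h = 434.87 × 24.00 × 3600 / 10⁶ = 37.57 MJ/m².

37.6 MJ/m²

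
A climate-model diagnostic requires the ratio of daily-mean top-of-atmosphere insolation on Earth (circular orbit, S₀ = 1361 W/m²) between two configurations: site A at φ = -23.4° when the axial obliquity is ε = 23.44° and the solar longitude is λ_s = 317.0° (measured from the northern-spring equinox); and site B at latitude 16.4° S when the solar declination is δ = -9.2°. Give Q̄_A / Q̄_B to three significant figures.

— Configuration A (φ=-23.4°):
Solar declination: sin δ = sin ε · sin λ_s = sin 23.44° × sin 317.0° = -0.27129, so δ = -15.741°.
cos H₀ = −tan(-23.4°) tan(-15.741°) = -0.1220, H₀ = 1.6931 rad.
Bracket: H₀ sin φ sin δ + cos φ cos δ sin H₀ = 1.6931×-0.39715×-0.27129 + 0.91775×0.96250×0.99253 = 0.182419 + 0.876736 = 1.059155.
Q̄ = (S₀/π) × [bracket] = (1361/π) × 1.059155 = 458.85 W/m².
— Configuration B (φ=-16.4°):
cos H₀ = −tan(-16.4°) tan(-9.200°) = -0.0477, H₀ = 1.6185 rad.
Bracket: H₀ sin φ sin δ + cos φ cos δ sin H₀ = 1.6185×-0.28234×-0.15988 + 0.95931×0.98714×0.99886 = 0.073060 + 0.945894 = 1.018954.
Q̄ = (S₀/π) × [bracket] = (1361/π) × 1.018954 = 441.43 W/m².
Ratio Q̄_A / Q̄_B = 458.85 / 441.43 = 1.039.

Q̄_A / Q̄_B ≈ 1.04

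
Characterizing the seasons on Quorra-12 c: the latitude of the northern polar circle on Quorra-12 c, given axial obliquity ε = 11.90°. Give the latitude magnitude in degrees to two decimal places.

78.10°

The polar circle is the lowest latitude that experiences at least one full rotation of continuous daylight at the northern-summer solstice; it lies at |ϕ| = 90° − ε = 90° − 11.90° = 78.10°.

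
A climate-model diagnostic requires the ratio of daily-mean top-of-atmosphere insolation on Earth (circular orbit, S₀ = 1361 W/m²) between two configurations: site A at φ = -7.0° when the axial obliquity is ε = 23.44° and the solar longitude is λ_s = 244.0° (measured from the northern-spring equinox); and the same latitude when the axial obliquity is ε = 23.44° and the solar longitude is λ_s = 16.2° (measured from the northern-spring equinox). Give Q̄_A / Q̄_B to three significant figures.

Q̄_A / Q̄_B ≈ 1.03

— Configuration A (φ=-7.0°):
Solar declination: sin δ = sin ε · sin λ_s = sin 23.44° × sin 244.0° = -0.35753, so δ = -20.949°.
cos H₀ = −tan(-7.0°) tan(-20.949°) = -0.0470, H₀ = 1.6178 rad.
Bracket: H₀ sin φ sin δ + cos φ cos δ sin H₀ = 1.6178×-0.12187×-0.35753 + 0.99255×0.93390×0.99889 = 0.070491 + 0.925914 = 0.996405.
Q̄ = (S₀/π) × [bracket] = (1361/π) × 0.996405 = 431.66 W/m².
— Configuration B (φ=-7.0°):
Solar declination: sin δ = sin ε · sin λ_s = sin 23.44° × sin 16.2° = 0.11098, so δ = +6.372°.
cos H₀ = −tan(-7.0°) tan(+6.372°) = 0.0137, H₀ = 1.5571 rad.
Bracket: H₀ sin φ sin δ + cos φ cos δ sin H₀ = 1.5571×-0.12187×0.11098 + 0.99255×0.99382×0.99991 = -0.021060 + 0.986327 = 0.965267.
Q̄ = (S₀/π) × [bracket] = (1361/π) × 0.965267 = 418.17 W/m².
Ratio Q̄_A / Q̄_B = 431.66 / 418.17 = 1.032.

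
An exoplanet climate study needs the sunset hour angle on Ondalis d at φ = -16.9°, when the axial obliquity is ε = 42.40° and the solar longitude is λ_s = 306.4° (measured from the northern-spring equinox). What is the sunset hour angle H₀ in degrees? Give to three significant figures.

H₀ = 101°

Solar declination: sin δ = sin ε · sin λ_s = sin 42.40° × sin 306.4° = -0.54274, so δ = -32.870°.
cos H₀ = −tan φ · tan δ = −tan(-16.9°) × tan(-32.870°) = -0.1963, so H₀ = 1.7684 rad = 101.32°.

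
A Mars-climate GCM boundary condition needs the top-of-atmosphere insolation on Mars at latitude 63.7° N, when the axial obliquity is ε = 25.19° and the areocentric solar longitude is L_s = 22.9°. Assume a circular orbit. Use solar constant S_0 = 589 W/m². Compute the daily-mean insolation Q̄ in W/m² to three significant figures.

sin δ = sin 25.19° × sin 22.9° = 0.16562, so δ = +9.533°.
cos h₀ = −tan(+63.7°) tan(+9.533°) = -0.3398, h₀ = 1.9175 rad.
Bracket: h₀ sin ϕ sin δ + cos ϕ cos δ sin h₀ = 1.9175×0.89649×0.16562 + 0.44307×0.98619×0.94050 = 0.284704 + 0.410953 = 0.695657.
Q̄ = (S_0/π) × [bracket] = (589/π) × 0.695657 = 130.4 W/m².

Q̄ ≈ 130 W/m²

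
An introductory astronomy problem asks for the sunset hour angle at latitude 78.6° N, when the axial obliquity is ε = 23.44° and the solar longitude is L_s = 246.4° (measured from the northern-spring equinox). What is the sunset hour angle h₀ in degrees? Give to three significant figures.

h₀ = 0.00°

Solar declination: sin δ = sin ε · sin L_s = sin 23.44° × sin 246.4° = -0.36452, so δ = -21.378°.
cos h₀ = −tan ϕ · tan δ = 1.9414 ≥ 1, so the Sun never rises (polar night) and h₀ = 0.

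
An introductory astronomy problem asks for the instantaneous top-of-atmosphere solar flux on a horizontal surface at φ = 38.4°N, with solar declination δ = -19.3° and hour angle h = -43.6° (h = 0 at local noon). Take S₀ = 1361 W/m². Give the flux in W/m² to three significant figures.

450 W/m²

cos θ_z = sin φ sin δ + cos φ cos δ cos h = -0.205298 + 0.535634 = 0.330336.
Flux = S₀ · cos θ_z = 1361 × 0.330336 = 449.6 W/m².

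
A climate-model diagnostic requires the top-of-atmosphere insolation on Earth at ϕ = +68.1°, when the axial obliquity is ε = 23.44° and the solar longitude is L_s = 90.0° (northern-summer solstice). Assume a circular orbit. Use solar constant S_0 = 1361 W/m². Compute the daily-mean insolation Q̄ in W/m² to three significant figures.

Solar declination: sin δ = sin ε · sin L_s = sin 23.44° × sin 90.0° = 0.39779, so δ = +23.440°.
cos h₀ = −tan(+68.1°) tan(+23.440°) = -1.0785 ≤ −1 ⇒ polar day, h₀ = π.
Bracket: h₀ sin ϕ sin δ + cos ϕ cos δ sin h₀ = 3.1416×0.92784×0.39779 + 0.37299×0.91748×0.00000 = 1.159519 + 0.000000 = 1.159519.
Q̄ = (S_0/π) × [bracket] = (1361/π) × 1.159519 = 502.3 W/m².

Q̄ ≈ 502 W/m²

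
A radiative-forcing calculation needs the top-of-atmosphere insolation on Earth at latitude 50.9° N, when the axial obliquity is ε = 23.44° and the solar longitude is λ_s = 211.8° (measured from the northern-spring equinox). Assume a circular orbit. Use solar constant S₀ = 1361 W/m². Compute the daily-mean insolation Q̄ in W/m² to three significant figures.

Q̄ ≈ 166 W/m²

Solar declination: sin δ = sin ε · sin λ_s = sin 23.44° × sin 211.8° = -0.20962, so δ = -12.100°.
cos H₀ = −tan(+50.9°) tan(-12.100°) = 0.2638, H₀ = 1.3038 rad.
Bracket: H₀ sin φ sin δ + cos φ cos δ sin H₀ = 1.3038×0.77605×-0.20962 + 0.63068×0.97778×0.96458 = -0.212096 + 0.594824 = 0.382728.
Q̄ = (S₀/π) × [bracket] = (1361/π) × 0.382728 = 165.8 W/m².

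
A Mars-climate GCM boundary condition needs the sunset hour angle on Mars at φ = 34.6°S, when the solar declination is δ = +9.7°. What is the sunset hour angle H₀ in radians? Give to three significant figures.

H₀ = 1.45 rad

cos H₀ = −tan φ · tan δ = −tan(-34.6°) × tan(+9.700°) = 0.1179, so H₀ = 1.4526 rad = 83.23°.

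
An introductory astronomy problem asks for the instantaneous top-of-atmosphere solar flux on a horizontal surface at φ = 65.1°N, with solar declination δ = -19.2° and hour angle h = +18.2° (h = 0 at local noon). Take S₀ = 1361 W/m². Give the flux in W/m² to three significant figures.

108 W/m²

cos θ_z = sin φ sin δ + cos φ cos δ cos h = -0.298297 + 0.377724 = 0.079427.
Flux = S₀ · cos θ_z = 1361 × 0.079427 = 108.1 W/m².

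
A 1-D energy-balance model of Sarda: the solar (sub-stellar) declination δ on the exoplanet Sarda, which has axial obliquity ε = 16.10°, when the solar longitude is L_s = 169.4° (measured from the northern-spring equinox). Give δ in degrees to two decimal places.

sin δ = sin ε · sin L_s = sin 16.10° × sin 169.4° = 0.051012.
δ = arcsin(0.051012) = +2.92°.

δ = +2.92°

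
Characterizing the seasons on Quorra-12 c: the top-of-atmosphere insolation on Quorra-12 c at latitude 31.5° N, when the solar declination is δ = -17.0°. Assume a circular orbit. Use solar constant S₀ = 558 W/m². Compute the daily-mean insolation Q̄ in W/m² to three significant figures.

cos H₀ = −tan(+31.5°) tan(-17.000°) = 0.1874, H₀ = 1.3823 rad.
Bracket: H₀ sin φ sin δ + cos φ cos δ sin H₀ = 1.3823×0.52250×-0.29237 + 0.85264×0.95630×0.98229 = -0.211165 + 0.800939 = 0.589774.
Q̄ = (S₀/π) × [bracket] = (558/π) × 0.589774 = 104.8 W/m².

Q̄ ≈ 105 W/m²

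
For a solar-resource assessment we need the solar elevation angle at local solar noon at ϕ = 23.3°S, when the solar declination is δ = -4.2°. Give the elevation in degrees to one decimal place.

At local noon the hour angle is zero, so the zenith angle equals |ϕ − δ| = |-23.3° − (-4.200°)| = 19.100°.
Elevation = 90° − 19.100° = 70.9°.

70.9°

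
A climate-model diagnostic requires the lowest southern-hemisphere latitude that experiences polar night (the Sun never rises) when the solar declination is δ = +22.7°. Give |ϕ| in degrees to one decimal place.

|ϕ| = 67.3°

Polar night requires cos h₀ = −tan ϕ tan δ ≥ 1, i.e. tan ϕ tan δ ≤ −1.
The boundary is |tan ϕ| · |tan δ| = 1, so |ϕ| = 90° − |δ| = 90° − 22.7° = 67.3° in the southern hemisphere.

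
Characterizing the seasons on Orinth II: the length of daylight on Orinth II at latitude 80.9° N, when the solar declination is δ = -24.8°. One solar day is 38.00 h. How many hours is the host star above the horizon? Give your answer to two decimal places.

0.00 h

cos H₀ = −tan φ · tan δ = 2.8848 ≥ 1, so the host star never rises (polar night) and H₀ = 0.
Daylight = 2H₀/(2π) × 38.00 h = (0.0000/π) × 38.00 = 0.00 h.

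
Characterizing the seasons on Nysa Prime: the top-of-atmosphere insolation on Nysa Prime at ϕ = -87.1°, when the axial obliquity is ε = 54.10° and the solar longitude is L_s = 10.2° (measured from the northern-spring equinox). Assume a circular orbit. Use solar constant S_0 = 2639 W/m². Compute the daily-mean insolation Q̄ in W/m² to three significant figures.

Q̄ ≈ 0.00 W/m²

Solar declination: sin δ = sin ε · sin L_s = sin 54.10° × sin 10.2° = 0.14345, so δ = +8.247°.
cos h₀ = −tan(-87.1°) tan(+8.247°) = 2.8613 ≥ 1 ⇒ polar night, h₀ = 0 and Q̄ = 0.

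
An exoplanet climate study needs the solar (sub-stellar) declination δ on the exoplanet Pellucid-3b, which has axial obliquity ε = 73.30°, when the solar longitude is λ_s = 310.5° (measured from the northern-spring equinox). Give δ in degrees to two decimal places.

δ = -46.75°

sin δ = sin ε · sin λ_s = sin 73.30° × sin 310.5° = -0.728334.
δ = arcsin(-0.728334) = -46.75°.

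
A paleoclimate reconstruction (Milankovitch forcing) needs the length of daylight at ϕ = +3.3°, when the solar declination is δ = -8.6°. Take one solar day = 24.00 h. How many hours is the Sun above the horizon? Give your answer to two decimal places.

cos h₀ = −tan ϕ · tan δ = −tan(+3.3°) × tan(-8.600°) = 0.0087, so h₀ = 1.5621 rad = 89.50°.
Daylight = 2h₀/(2π) × 24.00 h = (1.5621/π) × 24.00 = 11.93 h.

11.93 h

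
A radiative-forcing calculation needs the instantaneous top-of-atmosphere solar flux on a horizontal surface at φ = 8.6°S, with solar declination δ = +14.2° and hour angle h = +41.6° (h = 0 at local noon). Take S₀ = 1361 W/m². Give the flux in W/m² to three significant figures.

926 W/m²

cos θ_z = sin φ sin δ + cos φ cos δ cos h = -0.036682 + 0.716798 = 0.680116.
Flux = S₀ · cos θ_z = 1361 × 0.680116 = 925.6 W/m².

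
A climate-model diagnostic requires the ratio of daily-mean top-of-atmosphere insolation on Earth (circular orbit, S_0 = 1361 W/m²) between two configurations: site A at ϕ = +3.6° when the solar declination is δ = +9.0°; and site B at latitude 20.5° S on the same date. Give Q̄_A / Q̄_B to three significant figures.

Q̄_A / Q̄_B ≈ 1.19

— Configuration A (ϕ=+3.6°):
cos h₀ = −tan(+3.6°) tan(+9.000°) = -0.0100, h₀ = 1.5808 rad.
Bracket: h₀ sin ϕ sin δ + cos ϕ cos δ sin h₀ = 1.5808×0.06279×0.15643 + 0.99803×0.98769×0.99995 = 0.015527 + 0.985695 = 1.001222.
Q̄ = (S_0/π) × [bracket] = (1361/π) × 1.001222 = 433.75 W/m².
— Configuration B (ϕ=-20.5°):
cos h₀ = −tan(-20.5°) tan(+9.000°) = 0.0592, h₀ = 1.5115 rad.
Bracket: h₀ sin ϕ sin δ + cos ϕ cos δ sin h₀ = 1.5115×-0.35021×0.15643 + 0.93667×0.98769×0.99825 = -0.082805 + 0.923521 = 0.840716.
Q̄ = (S_0/π) × [bracket] = (1361/π) × 0.840716 = 364.21 W/m².
Ratio Q̄_A / Q̄_B = 433.75 / 364.21 = 1.191.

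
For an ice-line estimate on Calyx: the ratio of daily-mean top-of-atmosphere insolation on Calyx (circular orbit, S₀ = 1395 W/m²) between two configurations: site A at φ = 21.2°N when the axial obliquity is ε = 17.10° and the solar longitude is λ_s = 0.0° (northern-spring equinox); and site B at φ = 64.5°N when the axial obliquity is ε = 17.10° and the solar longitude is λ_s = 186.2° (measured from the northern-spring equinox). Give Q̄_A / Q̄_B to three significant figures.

Q̄_A / Q̄_B ≈ 2.41

— Configuration A (φ=+21.2°):
Solar declination: sin δ = sin ε · sin λ_s = sin 17.10° × sin 0.0° = 0.00000, so δ = +0.000°.
cos H₀ = −tan(+21.2°) tan(+0.000°) = -0.0000, H₀ = 1.5708 rad.
Bracket: H₀ sin φ sin δ + cos φ cos δ sin H₀ = 1.5708×0.36162×0.00000 + 0.93232×1.00000×1.00000 = 0.000000 + 0.932320 = 0.932320.
Q̄ = (S₀/π) × [bracket] = (1395/π) × 0.932320 = 413.99 W/m².
— Configuration B (φ=+64.5°):
Solar declination: sin δ = sin ε · sin λ_s = sin 17.10° × sin 186.2° = -0.03176, so δ = -1.820°.
cos H₀ = −tan(+64.5°) tan(-1.820°) = 0.0666, H₀ = 1.5041 rad.
Bracket: H₀ sin φ sin δ + cos φ cos δ sin H₀ = 1.5041×0.90259×-0.03176 + 0.43051×0.99950×0.99778 = -0.043117 + 0.429339 = 0.386222.
Q̄ = (S₀/π) × [bracket] = (1395/π) × 0.386222 = 171.50 W/m².
Ratio Q̄_A / Q̄_B = 413.99 / 171.50 = 2.414.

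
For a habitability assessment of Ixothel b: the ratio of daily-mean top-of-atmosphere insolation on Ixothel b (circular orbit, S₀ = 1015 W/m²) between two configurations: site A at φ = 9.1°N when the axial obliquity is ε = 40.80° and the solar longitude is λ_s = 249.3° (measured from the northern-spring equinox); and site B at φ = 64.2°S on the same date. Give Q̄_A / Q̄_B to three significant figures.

— Configuration A (φ=+9.1°):
Solar declination: sin δ = sin ε · sin λ_s = sin 40.80° × sin 249.3° = -0.61124, so δ = -37.679°.
cos H₀ = −tan(+9.1°) tan(-37.679°) = 0.1237, H₀ = 1.4468 rad.
Bracket: H₀ sin φ sin δ + cos φ cos δ sin H₀ = 1.4468×0.15816×-0.61124 + 0.98741×0.79145×0.99232 = -0.139868 + 0.775484 = 0.635616.
Q̄ = (S₀/π) × [bracket] = (1015/π) × 0.635616 = 205.36 W/m².
— Configuration B (φ=-64.2°):
cos H₀ = −tan(-64.2°) tan(-37.679°) = -1.5976 ≤ −1 ⇒ polar day, H₀ = π.
Bracket: H₀ sin φ sin δ + cos φ cos δ sin H₀ = 3.1416×-0.90032×-0.61124 + 0.43523×0.79145×0.00000 = 1.728859 + 0.000000 = 1.728859.
Q̄ = (S₀/π) × [bracket] = (1015/π) × 1.728859 = 558.57 W/m².
Ratio Q̄_A / Q̄_B = 205.36 / 558.57 = 0.3677.

Q̄_A / Q̄_B ≈ 0.368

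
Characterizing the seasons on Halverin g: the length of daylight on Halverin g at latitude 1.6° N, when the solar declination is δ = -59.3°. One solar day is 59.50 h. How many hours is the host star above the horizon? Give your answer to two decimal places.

cos h₀ = −tan ϕ · tan δ = −tan(+1.6°) × tan(-59.300°) = 0.0470, so h₀ = 1.5237 rad = 87.30°.
Daylight = 2h₀/(2π) × 59.50 h = (1.5237/π) × 59.50 = 28.86 h.

28.86 h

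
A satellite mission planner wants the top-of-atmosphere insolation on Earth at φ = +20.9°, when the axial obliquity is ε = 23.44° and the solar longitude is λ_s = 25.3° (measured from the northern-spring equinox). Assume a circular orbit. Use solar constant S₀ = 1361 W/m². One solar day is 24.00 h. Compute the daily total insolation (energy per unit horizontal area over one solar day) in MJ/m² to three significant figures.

Solar declination: sin δ = sin ε · sin λ_s = sin 23.44° × sin 25.3° = 0.17000, so δ = +9.788°.
cos H₀ = −tan(+20.9°) tan(+9.788°) = -0.0659, H₀ = 1.6367 rad.
Bracket: H₀ sin φ sin δ + cos φ cos δ sin H₀ = 1.6367×0.35674×0.17000 + 0.93420×0.98544×0.99783 = 0.099259 + 0.918600 = 1.017859.
Q̄ = (S₀/π) × [bracket] = (1361/π) × 1.017859 = 440.96 W/m².
Daily total = Q̄ × 24.00 h × 3600 s/h = 440.96 × 24.00 × 3600 / 10⁶ = 38.10 MJ/m².

38.1 MJ/m²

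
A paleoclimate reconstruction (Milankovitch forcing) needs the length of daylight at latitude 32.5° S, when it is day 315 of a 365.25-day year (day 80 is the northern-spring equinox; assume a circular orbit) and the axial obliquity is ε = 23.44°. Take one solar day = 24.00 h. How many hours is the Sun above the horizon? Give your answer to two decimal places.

Solar longitude: λ_s = 360° × (315 − 80)/365.25 = 231.622°.
sin δ = sin 23.44° × sin 231.622° = -0.31184, so δ = -18.170°.
cos H₀ = −tan φ · tan δ = −tan(-32.5°) × tan(-18.170°) = -0.2091, so H₀ = 1.7814 rad = 102.07°.
Daylight = 2H₀/(2π) × 24.00 h = (1.7814/π) × 24.00 = 13.61 h.

13.61 h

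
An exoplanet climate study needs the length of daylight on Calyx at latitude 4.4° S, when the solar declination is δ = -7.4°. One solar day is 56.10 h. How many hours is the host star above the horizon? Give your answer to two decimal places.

cos H₀ = −tan φ · tan δ = −tan(-4.4°) × tan(-7.400°) = -0.0100, so H₀ = 1.5808 rad = 90.57°.
Daylight = 2H₀/(2π) × 56.10 h = (1.5808/π) × 56.10 = 28.23 h.

28.23 h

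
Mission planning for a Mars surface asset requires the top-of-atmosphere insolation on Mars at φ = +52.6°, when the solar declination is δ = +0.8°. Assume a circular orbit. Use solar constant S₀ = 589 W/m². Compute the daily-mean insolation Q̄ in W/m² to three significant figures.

Q̄ ≈ 117 W/m²

cos H₀ = −tan(+52.6°) tan(+0.800°) = -0.0183, H₀ = 1.5891 rad.
Bracket: H₀ sin φ sin δ + cos φ cos δ sin H₀ = 1.5891×0.79441×0.01396 + 0.60738×0.99990×0.99983 = 0.017623 + 0.607216 = 0.624839.
Q̄ = (S₀/π) × [bracket] = (589/π) × 0.624839 = 117.1 W/m².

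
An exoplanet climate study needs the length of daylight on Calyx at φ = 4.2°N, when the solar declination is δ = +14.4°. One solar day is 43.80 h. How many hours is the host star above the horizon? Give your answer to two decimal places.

cos H₀ = −tan φ · tan δ = −tan(+4.2°) × tan(+14.400°) = -0.0189, so H₀ = 1.5897 rad = 91.08°.
Daylight = 2H₀/(2π) × 43.80 h = (1.5897/π) × 43.80 = 22.16 h.

22.16 h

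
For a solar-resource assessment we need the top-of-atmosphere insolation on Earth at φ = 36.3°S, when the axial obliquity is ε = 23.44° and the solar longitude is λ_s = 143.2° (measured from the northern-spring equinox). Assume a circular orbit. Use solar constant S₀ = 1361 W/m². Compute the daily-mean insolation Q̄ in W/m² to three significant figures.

Solar declination: sin δ = sin ε · sin λ_s = sin 23.44° × sin 143.2° = 0.23828, so δ = +13.785°.
cos H₀ = −tan(-36.3°) tan(+13.785°) = 0.1802, H₀ = 1.3896 rad.
Bracket: H₀ sin φ sin δ + cos φ cos δ sin H₀ = 1.3896×-0.59201×0.23828 + 0.80593×0.97120×0.98362 = -0.196023 + 0.769898 = 0.573875.
Q̄ = (S₀/π) × [bracket] = (1361/π) × 0.573875 = 248.6 W/m².

Q̄ ≈ 249 W/m²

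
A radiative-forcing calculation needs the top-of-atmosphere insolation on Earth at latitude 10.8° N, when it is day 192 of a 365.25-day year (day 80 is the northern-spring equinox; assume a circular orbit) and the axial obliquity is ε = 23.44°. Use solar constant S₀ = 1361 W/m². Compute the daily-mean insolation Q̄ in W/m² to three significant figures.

Q̄ ≈ 444 W/m²

Solar longitude: λ_s = 360° × (192 − 80)/365.25 = 110.390°.
sin δ = sin 23.44° × sin 110.390° = 0.37286, so δ = +21.892°.
cos H₀ = −tan(+10.8°) tan(+21.892°) = -0.0767, H₀ = 1.6475 rad.
Bracket: H₀ sin φ sin δ + cos φ cos δ sin H₀ = 1.6475×0.18738×0.37286 + 0.98229×0.92789×0.99706 = 0.115105 + 0.908777 = 1.023882.
Q̄ = (S₀/π) × [bracket] = (1361/π) × 1.023882 = 443.6 W/m².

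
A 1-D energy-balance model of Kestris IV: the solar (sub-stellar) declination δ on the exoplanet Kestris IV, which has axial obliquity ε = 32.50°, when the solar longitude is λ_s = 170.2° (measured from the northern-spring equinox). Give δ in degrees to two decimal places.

sin δ = sin ε · sin λ_s = sin 32.50° × sin 170.2° = 0.091453.
δ = arcsin(0.091453) = +5.25°.

δ = +5.25°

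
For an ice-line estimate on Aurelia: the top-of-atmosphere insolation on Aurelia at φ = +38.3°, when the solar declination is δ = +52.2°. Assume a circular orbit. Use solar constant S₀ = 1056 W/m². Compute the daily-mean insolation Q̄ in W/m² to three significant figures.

cos H₀ = −tan(+38.3°) tan(+52.200°) = -1.0181 ≤ −1 ⇒ polar day, H₀ = π.
Bracket: H₀ sin φ sin δ + cos φ cos δ sin H₀ = 3.1416×0.61978×0.79016 + 0.78478×0.61291×0.00000 = 1.538521 + 0.000000 = 1.538521.
Q̄ = (S₀/π) × [bracket] = (1056/π) × 1.538521 = 517.2 W/m².

Q̄ ≈ 517 W/m²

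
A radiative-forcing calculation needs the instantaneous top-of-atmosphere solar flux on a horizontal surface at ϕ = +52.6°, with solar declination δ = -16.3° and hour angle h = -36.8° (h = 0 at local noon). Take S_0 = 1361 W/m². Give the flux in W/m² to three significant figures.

cos θ_z = sin ϕ sin δ + cos ϕ cos δ cos h = -0.222966 + 0.466796 = 0.243830.
Flux = S_0 · cos θ_z = 1361 × 0.243830 = 331.9 W/m².

332 W/m²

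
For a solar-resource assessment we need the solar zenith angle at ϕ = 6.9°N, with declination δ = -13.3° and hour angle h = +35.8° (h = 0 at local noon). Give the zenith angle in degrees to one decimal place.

θ_z = 40.9°

cos θ_z = sin ϕ sin δ + cos ϕ cos δ cos h = -0.027637 + 0.783593 = 0.755956.
θ_z = arccos(0.755956) = 40.9°.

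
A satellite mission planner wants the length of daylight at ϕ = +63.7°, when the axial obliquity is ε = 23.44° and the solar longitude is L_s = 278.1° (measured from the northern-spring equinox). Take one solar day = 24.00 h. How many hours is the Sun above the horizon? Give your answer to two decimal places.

3.99 h

Solar declination: sin δ = sin ε · sin L_s = sin 23.44° × sin 278.1° = -0.39382, so δ = -23.192°.
cos h₀ = −tan ϕ · tan δ = −tan(+63.7°) × tan(-23.192°) = 0.8669, so h₀ = 0.5219 rad = 29.90°.
Daylight = 2h₀/(2π) × 24.00 h = (0.5219/π) × 24.00 = 3.99 h.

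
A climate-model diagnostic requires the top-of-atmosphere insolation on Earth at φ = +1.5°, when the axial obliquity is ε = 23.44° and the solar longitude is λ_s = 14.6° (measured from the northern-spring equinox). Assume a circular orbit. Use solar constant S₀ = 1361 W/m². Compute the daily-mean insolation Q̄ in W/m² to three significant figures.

Q̄ ≈ 433 W/m²

Solar declination: sin δ = sin ε · sin λ_s = sin 23.44° × sin 14.6° = 0.10027, so δ = +5.755°.
cos H₀ = −tan(+1.5°) tan(+5.755°) = -0.0026, H₀ = 1.5734 rad.
Bracket: H₀ sin φ sin δ + cos φ cos δ sin H₀ = 1.5734×0.02618×0.10027 + 0.99966×0.99496×1.00000 = 0.004130 + 0.994622 = 0.998752.
Q̄ = (S₀/π) × [bracket] = (1361/π) × 0.998752 = 432.7 W/m².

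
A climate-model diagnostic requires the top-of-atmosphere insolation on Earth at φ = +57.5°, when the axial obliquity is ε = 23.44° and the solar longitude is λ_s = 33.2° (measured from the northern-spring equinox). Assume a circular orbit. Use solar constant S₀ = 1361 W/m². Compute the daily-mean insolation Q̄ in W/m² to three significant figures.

Solar declination: sin δ = sin ε · sin λ_s = sin 23.44° × sin 33.2° = 0.21781, so δ = +12.581°.
cos H₀ = −tan(+57.5°) tan(+12.581°) = -0.3503, H₀ = 1.9287 rad.
Bracket: H₀ sin φ sin δ + cos φ cos δ sin H₀ = 1.9287×0.84339×0.21781 + 0.53730×0.97599×0.93663 = 0.354300 + 0.491168 = 0.845468.
Q̄ = (S₀/π) × [bracket] = (1361/π) × 0.845468 = 366.3 W/m².

Q̄ ≈ 366 W/m²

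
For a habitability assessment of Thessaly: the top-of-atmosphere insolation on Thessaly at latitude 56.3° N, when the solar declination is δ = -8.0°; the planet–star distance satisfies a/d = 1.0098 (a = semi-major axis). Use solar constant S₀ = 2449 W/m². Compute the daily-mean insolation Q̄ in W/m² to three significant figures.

Q̄ ≈ 302 W/m²

cos H₀ = −tan(+56.3°) tan(-8.000°) = 0.2107, H₀ = 1.3585 rad.
Bracket: H₀ sin φ sin δ + cos φ cos δ sin H₀ = 1.3585×0.83195×-0.13917 + 0.55484×0.99027×0.97754 = -0.157291 + 0.537101 = 0.379810.
Inverse-square distance factor (a/d)² = 1.0098² = 1.019696.
Q̄ = (S₀/π) × 1.019696 × [bracket] = (2449/π) × 1.019696 × 0.379810 = 301.9 W/m².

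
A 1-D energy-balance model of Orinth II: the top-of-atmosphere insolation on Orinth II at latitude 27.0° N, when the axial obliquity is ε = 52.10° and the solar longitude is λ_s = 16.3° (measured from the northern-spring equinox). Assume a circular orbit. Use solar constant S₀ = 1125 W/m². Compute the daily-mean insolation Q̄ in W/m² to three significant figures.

Q̄ ≈ 370 W/m²

Solar declination: sin δ = sin ε · sin λ_s = sin 52.10° × sin 16.3° = 0.22147, so δ = +12.795°.
cos H₀ = −tan(+27.0°) tan(+12.795°) = -0.1157, H₀ = 1.6868 rad.
Bracket: H₀ sin φ sin δ + cos φ cos δ sin H₀ = 1.6868×0.45399×0.22147 + 0.89101×0.97517×0.99328 = 0.169600 + 0.863047 = 1.032647.
Q̄ = (S₀/π) × [bracket] = (1125/π) × 1.032647 = 369.8 W/m².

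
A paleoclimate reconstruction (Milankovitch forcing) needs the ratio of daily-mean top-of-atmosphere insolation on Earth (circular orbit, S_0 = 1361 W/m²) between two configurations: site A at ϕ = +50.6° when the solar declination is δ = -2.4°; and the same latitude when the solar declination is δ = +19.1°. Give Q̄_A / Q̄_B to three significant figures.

— Configuration A (ϕ=+50.6°):
cos h₀ = −tan(+50.6°) tan(-2.400°) = 0.0510, h₀ = 1.5197 rad.
Bracket: h₀ sin ϕ sin δ + cos ϕ cos δ sin h₀ = 1.5197×0.77273×-0.04188 + 0.63473×0.99912×0.99870 = -0.049180 + 0.633347 = 0.584167.
Q̄ = (S_0/π) × [bracket] = (1361/π) × 0.584167 = 253.07 W/m².
— Configuration B (ϕ=+50.6°):
cos h₀ = −tan(+50.6°) tan(+19.100°) = -0.4216, h₀ = 2.0060 rad.
Bracket: h₀ sin ϕ sin δ + cos ϕ cos δ sin h₀ = 2.0060×0.77273×0.32722 + 0.63473×0.94495×0.90680 = 0.507223 + 0.543888 = 1.051111.
Q̄ = (S_0/π) × [bracket] = (1361/π) × 1.051111 = 455.36 W/m².
Ratio Q̄_A / Q̄_B = 253.07 / 455.36 = 0.5558.

Q̄_A / Q̄_B ≈ 0.556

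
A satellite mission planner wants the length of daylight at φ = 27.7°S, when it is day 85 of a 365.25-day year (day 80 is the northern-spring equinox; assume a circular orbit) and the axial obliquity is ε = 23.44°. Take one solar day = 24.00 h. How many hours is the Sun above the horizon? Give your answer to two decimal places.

11.86 h

Solar longitude: λ_s = 360° × (85 − 80)/365.25 = 4.928°.
sin δ = sin 23.44° × sin 4.928° = 0.03417, so δ = +1.958°.
cos H₀ = −tan φ · tan δ = −tan(-27.7°) × tan(+1.958°) = 0.0180, so H₀ = 1.5528 rad = 88.97°.
Daylight = 2H₀/(2π) × 24.00 h = (1.5528/π) × 24.00 = 11.86 h.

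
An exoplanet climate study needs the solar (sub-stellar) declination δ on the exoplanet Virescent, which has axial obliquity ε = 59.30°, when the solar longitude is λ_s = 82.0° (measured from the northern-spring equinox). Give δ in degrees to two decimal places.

δ = +58.37°

sin δ = sin ε · sin λ_s = sin 59.30° × sin 82.0° = 0.851484.
δ = arcsin(0.851484) = +58.37°.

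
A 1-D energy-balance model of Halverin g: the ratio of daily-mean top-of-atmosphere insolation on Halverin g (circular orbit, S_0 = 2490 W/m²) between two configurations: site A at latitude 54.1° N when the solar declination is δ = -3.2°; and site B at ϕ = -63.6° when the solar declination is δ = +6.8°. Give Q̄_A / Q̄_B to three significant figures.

— Configuration A (ϕ=+54.1°):
cos h₀ = −tan(+54.1°) tan(-3.200°) = 0.0772, h₀ = 1.4935 rad.
Bracket: h₀ sin ϕ sin δ + cos ϕ cos δ sin h₀ = 1.4935×0.81004×-0.05582 + 0.58637×0.99844×0.99701 = -0.067531 + 0.583705 = 0.516174.
Q̄ = (S_0/π) × [bracket] = (2490/π) × 0.516174 = 409.12 W/m².
— Configuration B (ϕ=-63.6°):
cos h₀ = −tan(-63.6°) tan(+6.800°) = 0.2402, h₀ = 1.3282 rad.
Bracket: h₀ sin ϕ sin δ + cos ϕ cos δ sin h₀ = 1.3282×-0.89571×0.11840 + 0.44464×0.99297×0.97072 = -0.140858 + 0.428587 = 0.287729.
Q̄ = (S_0/π) × [bracket] = (2490/π) × 0.287729 = 228.05 W/m².
Ratio Q̄_A / Q̄_B = 409.12 / 228.05 = 1.794.

Q̄_A / Q̄_B ≈ 1.79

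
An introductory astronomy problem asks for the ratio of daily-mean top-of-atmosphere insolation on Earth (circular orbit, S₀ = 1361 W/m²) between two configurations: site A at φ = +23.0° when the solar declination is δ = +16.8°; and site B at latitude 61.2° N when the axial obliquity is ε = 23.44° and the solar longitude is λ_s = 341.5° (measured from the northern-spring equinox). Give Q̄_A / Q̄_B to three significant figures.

— Configuration A (φ=+23.0°):
cos H₀ = −tan(+23.0°) tan(+16.800°) = -0.1282, H₀ = 1.6993 rad.
Bracket: H₀ sin φ sin δ + cos φ cos δ sin H₀ = 1.6993×0.39073×0.28903 + 0.92050×0.95732×0.99175 = 0.191907 + 0.873943 = 1.065850.
Q̄ = (S₀/π) × [bracket] = (1361/π) × 1.065850 = 461.75 W/m².
— Configuration B (φ=+61.2°):
Solar declination: sin δ = sin ε · sin λ_s = sin 23.44° × sin 341.5° = -0.12622, so δ = -7.251°.
cos H₀ = −tan(+61.2°) tan(-7.251°) = 0.2314, H₀ = 1.3372 rad.
Bracket: H₀ sin φ sin δ + cos φ cos δ sin H₀ = 1.3372×0.87631×-0.12622 + 0.48175×0.99200×0.97285 = -0.147905 + 0.464921 = 0.317016.
Q̄ = (S₀/π) × [bracket] = (1361/π) × 0.317016 = 137.34 W/m².
Ratio Q̄_A / Q̄_B = 461.75 / 137.34 = 3.362.

Q̄_A / Q̄_B ≈ 3.36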